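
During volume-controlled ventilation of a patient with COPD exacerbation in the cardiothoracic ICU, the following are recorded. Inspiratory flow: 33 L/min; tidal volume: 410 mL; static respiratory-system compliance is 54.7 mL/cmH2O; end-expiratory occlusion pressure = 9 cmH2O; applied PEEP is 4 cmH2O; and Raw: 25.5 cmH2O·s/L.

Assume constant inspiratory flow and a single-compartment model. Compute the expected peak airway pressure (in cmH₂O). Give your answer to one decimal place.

30.5

Flow: 33 L/min ÷ 60 = 0.55 L/s.
Total PEEP = 9 cmH2O (set 4 + intrinsic 5); this is the baseline alveolar pressure.
Equation of motion (constant flow): PIP = Vt/C + R·V̇ + PEEP.
PIP = 410/54.7 + 25.5×0.55 + 9 = 7.495 + 14.025 + 9 = 30.52 cmH2O.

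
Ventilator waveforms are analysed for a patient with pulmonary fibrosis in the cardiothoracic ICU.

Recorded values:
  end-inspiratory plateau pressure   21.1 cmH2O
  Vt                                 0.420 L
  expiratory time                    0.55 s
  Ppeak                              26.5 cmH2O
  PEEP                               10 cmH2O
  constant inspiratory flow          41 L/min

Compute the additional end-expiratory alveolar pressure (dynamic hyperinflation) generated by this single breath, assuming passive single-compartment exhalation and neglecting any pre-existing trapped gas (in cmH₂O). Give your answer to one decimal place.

1.8

Flow: 41 L/min ÷ 60 = 0.6833 L/s.
R = (PIP − Pplat)/V̇ = (26.5 − 21.1) / 0.6833 = 5.4/0.6833 = 7.903 cmH2O·s/L.
C = Vt/(Pplat − PEEP) = 420.0 / (21.1 − 10) = 420.0/11.1 = 37.838 mL/cmH2O.
τ = R × C = 7.903 × 0.03784 L/cmH2O = 0.299 s.
Fraction remaining = e^(−Te/τ) = e^(−0.55/0.299) = 0.1589; trapped volume = 420.0 × 0.1589 = 66.738 mL.
Additional alveolar pressure from trapping ≈ V_trapped / C = 66.738 / 37.838 = 1.764 cmH2O.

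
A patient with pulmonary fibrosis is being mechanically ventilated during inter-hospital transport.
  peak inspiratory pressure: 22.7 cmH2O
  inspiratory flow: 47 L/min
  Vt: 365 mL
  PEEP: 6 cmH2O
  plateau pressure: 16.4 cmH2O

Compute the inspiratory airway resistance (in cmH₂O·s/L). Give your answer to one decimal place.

8.0

Flow: 47 L/min ÷ 60 = 0.7833 L/s.
Raw = (PIP − Pplat) / flow = (22.7 − 16.4) / 0.7833 = 6.3 / 0.7833 = 8.043 cmH2O·s/L.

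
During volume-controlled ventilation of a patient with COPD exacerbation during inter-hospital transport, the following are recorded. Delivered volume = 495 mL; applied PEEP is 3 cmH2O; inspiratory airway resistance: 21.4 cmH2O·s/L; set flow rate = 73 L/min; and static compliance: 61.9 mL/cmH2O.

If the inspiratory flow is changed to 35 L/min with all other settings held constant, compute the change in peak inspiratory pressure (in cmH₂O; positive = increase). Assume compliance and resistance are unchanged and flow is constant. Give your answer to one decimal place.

Flow: 73 L/min ÷ 60 = 1.2167 L/s.
New flow: 35 L/min ÷ 60 = 0.5833 L/s.
PIP = Vt/C + R·V̇ + PEEP (constant-flow equation of motion).
Only the resistive term changes: ΔPIP = R × ΔV̇ = 21.4 × (0.5833 − 1.2167) = 21.4 × -0.6334 = -13.555 cmH2O.

-13.6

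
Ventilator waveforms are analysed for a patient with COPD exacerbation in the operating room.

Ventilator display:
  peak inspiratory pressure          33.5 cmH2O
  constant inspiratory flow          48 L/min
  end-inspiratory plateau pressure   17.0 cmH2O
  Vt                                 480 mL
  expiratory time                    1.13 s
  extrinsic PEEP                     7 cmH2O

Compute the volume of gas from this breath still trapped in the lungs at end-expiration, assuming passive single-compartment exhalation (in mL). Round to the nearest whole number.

Flow: 48 L/min ÷ 60 = 0.8 L/s.
R = (PIP − Pplat)/V̇ = (33.5 − 17.0) / 0.8 = 16.5/0.8 = 20.625 cmH2O·s/L.
C = Vt/(Pplat − PEEP) = 480.0 / (17.0 − 7) = 480.0/10.0 = 48.0 mL/cmH2O.
τ = R × C = 20.625 × 0.048 L/cmH2O = 0.99 s.
Fraction remaining = e^(−Te/τ) = e^(−1.13/0.99) = 0.3194.
Trapped volume = 480.0 × 0.3194 = 153.31 mL.

153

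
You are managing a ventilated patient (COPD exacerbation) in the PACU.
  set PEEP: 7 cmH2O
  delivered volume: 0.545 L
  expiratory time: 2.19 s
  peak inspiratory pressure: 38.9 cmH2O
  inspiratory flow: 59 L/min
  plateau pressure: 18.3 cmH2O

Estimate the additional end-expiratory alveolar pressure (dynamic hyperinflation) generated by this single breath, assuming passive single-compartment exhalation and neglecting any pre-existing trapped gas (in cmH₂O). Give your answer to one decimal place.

Flow: 59 L/min ÷ 60 = 0.9833 L/s.
R = (PIP − Pplat)/V̇ = (38.9 − 18.3) / 0.9833 = 20.6/0.9833 = 20.95 cmH2O·s/L.
C = Vt/(Pplat − PEEP) = 545.0 / (18.3 − 7) = 545.0/11.3 = 48.23 mL/cmH2O.
τ = R × C = 20.95 × 0.04823 L/cmH2O = 1.01 s.
Fraction remaining = e^(−Te/τ) = e^(−2.19/1.01) = 0.1144; trapped volume = 545.0 × 0.1144 = 62.348 mL.
Additional alveolar pressure from trapping ≈ V_trapped / C = 62.348 / 48.23 = 1.293 cmH2O.

1.3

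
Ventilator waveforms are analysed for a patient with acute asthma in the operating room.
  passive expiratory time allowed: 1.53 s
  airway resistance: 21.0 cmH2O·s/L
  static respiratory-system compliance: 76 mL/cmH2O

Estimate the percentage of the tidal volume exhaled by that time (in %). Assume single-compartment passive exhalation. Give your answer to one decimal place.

61.7

τ = R × C = 21.0 × 76 mL/cmH2O = 21.0 × 0.076 L/cmH2O = 1.596 s.
Passive exhalation: V(t)/V₀ = e^(−t/τ) = e^(−1.53/1.596) = 0.3834.
Fraction exhaled = 1 − 0.3834 = 0.6166 → 61.66%.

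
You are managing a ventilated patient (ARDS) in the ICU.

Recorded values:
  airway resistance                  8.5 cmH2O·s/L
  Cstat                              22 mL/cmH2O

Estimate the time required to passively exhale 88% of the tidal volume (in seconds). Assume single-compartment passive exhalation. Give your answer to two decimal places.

0.40

τ = R × C = 8.5 × 22 mL/cmH2O = 8.5 × 0.022 L/cmH2O = 0.187 s.
Exhaled fraction f = 1 − e^(−t/τ) → t = −τ·ln(1 − f) = −0.187·ln(0.12) = 0.3965 s.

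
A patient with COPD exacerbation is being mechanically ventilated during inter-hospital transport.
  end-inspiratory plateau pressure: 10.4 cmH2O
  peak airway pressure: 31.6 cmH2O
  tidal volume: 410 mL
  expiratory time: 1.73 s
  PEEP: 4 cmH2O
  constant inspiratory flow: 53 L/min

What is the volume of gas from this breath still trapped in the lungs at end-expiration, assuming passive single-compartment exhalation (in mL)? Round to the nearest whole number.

Flow: 53 L/min ÷ 60 = 0.8833 L/s.
R = (PIP − Pplat)/V̇ = (31.6 − 10.4) / 0.8833 = 21.2/0.8833 = 24.001 cmH2O·s/L.
C = Vt/(Pplat − PEEP) = 410.0 / (10.4 − 4) = 410.0/6.4 = 64.063 mL/cmH2O.
τ = R × C = 24.001 × 0.06406 L/cmH2O = 1.538 s.
Fraction remaining = e^(−Te/τ) = e^(−1.73/1.538) = 0.3247.
Trapped volume = 410.0 × 0.3247 = 133.13 mL.

133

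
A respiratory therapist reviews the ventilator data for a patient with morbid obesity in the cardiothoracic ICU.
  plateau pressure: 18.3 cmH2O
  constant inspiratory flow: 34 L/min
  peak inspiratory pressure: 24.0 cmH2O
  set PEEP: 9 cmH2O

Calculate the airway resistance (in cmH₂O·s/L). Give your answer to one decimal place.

Flow: 34 L/min ÷ 60 = 0.5667 L/s.
Raw = (PIP − Pplat) / flow = (24.0 − 18.3) / 0.5667 = 5.7 / 0.5667 = 10.058 cmH2O·s/L.

10.1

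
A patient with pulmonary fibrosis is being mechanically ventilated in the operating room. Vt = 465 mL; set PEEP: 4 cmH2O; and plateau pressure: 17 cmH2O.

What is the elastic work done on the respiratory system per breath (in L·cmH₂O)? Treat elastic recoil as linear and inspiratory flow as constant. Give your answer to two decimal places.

Elastic work ≈ ½ × (Pplat − PEEP) × Vt = 0.5 × (17 − 4) × 0.465 L = 0.5 × 13.0 × 0.465 = 3.023 L·cmH2O.

3.02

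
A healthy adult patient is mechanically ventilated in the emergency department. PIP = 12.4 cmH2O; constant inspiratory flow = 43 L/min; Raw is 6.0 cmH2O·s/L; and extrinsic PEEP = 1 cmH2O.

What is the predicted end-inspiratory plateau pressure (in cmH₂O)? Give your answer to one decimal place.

Flow: 43 L/min ÷ 60 = 0.7167 L/s.
Pplat = PIP − Raw × flow = 12.4 − 6.0 × 0.7167 = 12.4 − 4.3 = 8.1 cmH2O.

8.1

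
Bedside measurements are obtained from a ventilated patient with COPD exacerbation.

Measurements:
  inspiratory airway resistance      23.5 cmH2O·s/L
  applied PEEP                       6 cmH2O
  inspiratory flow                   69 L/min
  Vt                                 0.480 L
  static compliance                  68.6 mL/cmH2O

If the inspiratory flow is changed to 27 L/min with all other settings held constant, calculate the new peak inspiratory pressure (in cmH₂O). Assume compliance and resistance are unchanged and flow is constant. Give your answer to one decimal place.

Flow: 69 L/min ÷ 60 = 1.15 L/s.
New flow: 27 L/min ÷ 60 = 0.45 L/s.
PIP = Vt/C + R·V̇ + PEEP (constant-flow equation of motion).
Only the resistive term changes: ΔPIP = R × ΔV̇ = 23.5 × (0.45 − 1.15) = 23.5 × -0.7 = -16.45 cmH2O.
Original PIP = 480/68.6 + 23.5×1.15 + 6 = 40.022 cmH2O; new PIP = 40.022 + (-16.45) = 23.572 cmH2O.

23.6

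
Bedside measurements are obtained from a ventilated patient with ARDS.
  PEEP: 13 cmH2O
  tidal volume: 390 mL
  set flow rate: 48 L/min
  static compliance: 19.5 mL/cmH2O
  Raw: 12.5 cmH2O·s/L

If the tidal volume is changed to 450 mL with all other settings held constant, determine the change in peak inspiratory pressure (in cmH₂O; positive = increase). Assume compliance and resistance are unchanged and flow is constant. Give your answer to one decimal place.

3.1

PIP = Vt/C + R·V̇ + PEEP (constant-flow equation of motion).
Only the elastic term changes: ΔPIP = ΔVt / C = (450 − 390) / 19.5 = 3.077 cmH2O.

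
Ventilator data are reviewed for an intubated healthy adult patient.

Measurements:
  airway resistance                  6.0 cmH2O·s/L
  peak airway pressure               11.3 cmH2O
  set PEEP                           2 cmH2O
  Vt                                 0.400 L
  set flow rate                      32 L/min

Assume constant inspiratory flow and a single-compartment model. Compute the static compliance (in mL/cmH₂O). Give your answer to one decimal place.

Flow: 32 L/min ÷ 60 = 0.5333 L/s.
Equation of motion (constant flow): PIP = Vt/C + R·V̇ + PEEP.
Vt/C = PIP − R·V̇ − PEEP = 11.3 − 6.0×0.5333 − 2 = 11.3 − 3.2 − 2 = 6.1 cmH2O.
C = Vt / 6.1 = 400 / 6.1 = 65.574 mL/cmH2O.

65.6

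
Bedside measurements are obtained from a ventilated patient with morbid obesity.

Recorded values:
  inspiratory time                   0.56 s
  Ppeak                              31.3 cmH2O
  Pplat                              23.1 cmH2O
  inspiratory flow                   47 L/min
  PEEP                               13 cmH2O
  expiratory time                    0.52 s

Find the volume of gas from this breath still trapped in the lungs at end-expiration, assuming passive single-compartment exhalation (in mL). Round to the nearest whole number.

Flow: 47 L/min ÷ 60 = 0.7833 L/s.
Vt = flow × Ti = 0.7833 L/s × 0.56 s × 1000 mL/L = 438.65 mL.
R = (PIP − Pplat)/V̇ = (31.3 − 23.1) / 0.7833 = 8.2/0.7833 = 10.469 cmH2O·s/L.
C = Vt/(Pplat − PEEP) = 438.65 / (23.1 − 13) = 438.65/10.1 = 43.431 mL/cmH2O.
τ = R × C = 10.469 × 0.04343 L/cmH2O = 0.4547 s.
Fraction remaining = e^(−Te/τ) = e^(−0.52/0.4547) = 0.3187.
Trapped volume = 438.65 × 0.3187 = 139.8 mL.

140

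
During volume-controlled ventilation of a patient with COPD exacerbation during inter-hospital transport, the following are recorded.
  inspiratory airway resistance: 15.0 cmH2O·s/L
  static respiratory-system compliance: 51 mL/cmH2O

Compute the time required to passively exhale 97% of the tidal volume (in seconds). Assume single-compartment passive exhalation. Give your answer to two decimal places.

τ = R × C = 15.0 × 51 mL/cmH2O = 15.0 × 0.051 L/cmH2O = 0.765 s.
Exhaled fraction f = 1 − e^(−t/τ) → t = −τ·ln(1 − f) = −0.765·ln(0.03) = 2.683 s.

2.68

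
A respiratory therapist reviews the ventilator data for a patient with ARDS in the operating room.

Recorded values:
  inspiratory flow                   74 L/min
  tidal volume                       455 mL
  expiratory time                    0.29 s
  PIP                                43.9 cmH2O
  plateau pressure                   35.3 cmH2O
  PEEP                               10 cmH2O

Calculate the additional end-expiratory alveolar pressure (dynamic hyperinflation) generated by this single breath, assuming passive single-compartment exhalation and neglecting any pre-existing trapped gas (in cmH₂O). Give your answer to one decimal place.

2.5

Flow: 74 L/min ÷ 60 = 1.2333 L/s.
R = (PIP − Pplat)/V̇ = (43.9 − 35.3) / 1.2333 = 8.6/1.2333 = 6.973 cmH2O·s/L.
C = Vt/(Pplat − PEEP) = 455.0 / (35.3 − 10) = 455.0/25.3 = 17.984 mL/cmH2O.
τ = R × C = 6.973 × 0.01798 L/cmH2O = 0.1254 s.
Fraction remaining = e^(−Te/τ) = e^(−0.29/0.1254) = 0.099; trapped volume = 455.0 × 0.099 = 45.045 mL.
Additional alveolar pressure from trapping ≈ V_trapped / C = 45.045 / 17.984 = 2.505 cmH2O.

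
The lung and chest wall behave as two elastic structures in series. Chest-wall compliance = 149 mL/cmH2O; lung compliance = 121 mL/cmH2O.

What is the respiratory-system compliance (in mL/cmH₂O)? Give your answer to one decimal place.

Lung and chest wall are elastances in series: 1/Crs = 1/CL + 1/Ccw.
1/Crs = 1/121 + 1/149 = 0.01498.
Crs = 66.756 mL/cmH2O.

66.8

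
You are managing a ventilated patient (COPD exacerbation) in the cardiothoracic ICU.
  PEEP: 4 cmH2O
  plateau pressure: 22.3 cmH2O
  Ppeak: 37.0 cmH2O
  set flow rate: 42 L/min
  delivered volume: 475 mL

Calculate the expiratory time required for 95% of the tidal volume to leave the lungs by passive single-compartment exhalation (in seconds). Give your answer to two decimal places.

Flow: 42 L/min ÷ 60 = 0.7 L/s.
R = (PIP − Pplat)/V̇ = (37.0 − 22.3) / 0.7 = 14.7/0.7 = 21.0 cmH2O·s/L.
C = Vt/(Pplat − PEEP) = 475.0 / (22.3 − 4) = 475.0/18.3 = 25.956 mL/cmH2O.
τ = R × C = 21.0 × 0.02596 L/cmH2O = 0.5452 s.
t = −τ·ln(1 − 0.95) = −0.5452·ln(0.05) = 1.633 s.

1.63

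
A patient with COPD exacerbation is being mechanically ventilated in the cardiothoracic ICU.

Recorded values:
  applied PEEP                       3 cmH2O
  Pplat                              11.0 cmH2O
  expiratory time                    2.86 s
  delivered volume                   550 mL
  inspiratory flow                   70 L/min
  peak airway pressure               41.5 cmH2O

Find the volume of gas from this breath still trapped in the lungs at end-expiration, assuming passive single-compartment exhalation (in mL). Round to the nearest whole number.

112

Flow: 70 L/min ÷ 60 = 1.1667 L/s.
R = (PIP − Pplat)/V̇ = (41.5 − 11.0) / 1.1667 = 30.5/1.1667 = 26.142 cmH2O·s/L.
C = Vt/(Pplat − PEEP) = 550.0 / (11.0 − 3) = 550.0/8.0 = 68.75 mL/cmH2O.
τ = R × C = 26.142 × 0.06875 L/cmH2O = 1.797 s.
Fraction remaining = e^(−Te/τ) = e^(−2.86/1.797) = 0.2036.
Trapped volume = 550.0 × 0.2036 = 111.98 mL.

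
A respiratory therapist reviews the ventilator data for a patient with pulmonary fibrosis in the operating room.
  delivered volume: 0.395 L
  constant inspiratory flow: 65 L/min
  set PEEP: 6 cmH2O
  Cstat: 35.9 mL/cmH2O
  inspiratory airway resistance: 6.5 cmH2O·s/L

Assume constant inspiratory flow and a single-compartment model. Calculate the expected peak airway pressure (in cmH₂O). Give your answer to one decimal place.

24.0

Flow: 65 L/min ÷ 60 = 1.0833 L/s.
Equation of motion (constant flow): PIP = Vt/C + R·V̇ + PEEP.
PIP = 395/35.9 + 6.5×1.0833 + 6 = 11.003 + 7.041 + 6 = 24.044 cmH2O.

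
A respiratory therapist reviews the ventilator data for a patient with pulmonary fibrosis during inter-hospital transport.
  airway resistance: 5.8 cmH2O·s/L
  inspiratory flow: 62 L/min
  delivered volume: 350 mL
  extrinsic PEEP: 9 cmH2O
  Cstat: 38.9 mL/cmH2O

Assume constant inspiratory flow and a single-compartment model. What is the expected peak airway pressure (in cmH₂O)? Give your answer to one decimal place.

24.0

Flow: 62 L/min ÷ 60 = 1.0333 L/s.
Equation of motion (constant flow): PIP = Vt/C + R·V̇ + PEEP.
PIP = 350/38.9 + 5.8×1.0333 + 9 = 8.997 + 5.993 + 9 = 23.99 cmH2O.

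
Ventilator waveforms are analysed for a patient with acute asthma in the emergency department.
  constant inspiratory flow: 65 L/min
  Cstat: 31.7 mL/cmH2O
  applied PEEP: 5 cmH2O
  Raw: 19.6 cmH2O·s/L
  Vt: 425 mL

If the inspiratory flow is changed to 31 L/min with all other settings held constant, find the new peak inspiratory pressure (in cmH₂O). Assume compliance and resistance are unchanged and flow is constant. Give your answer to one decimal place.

28.5

Flow: 65 L/min ÷ 60 = 1.0833 L/s.
New flow: 31 L/min ÷ 60 = 0.5167 L/s.
PIP = Vt/C + R·V̇ + PEEP (constant-flow equation of motion).
Only the resistive term changes: ΔPIP = R × ΔV̇ = 19.6 × (0.5167 − 1.0833) = 19.6 × -0.5666 = -11.105 cmH2O.
Original PIP = 425/31.7 + 19.6×1.0833 + 5 = 39.64 cmH2O; new PIP = 39.64 + (-11.105) = 28.535 cmH2O.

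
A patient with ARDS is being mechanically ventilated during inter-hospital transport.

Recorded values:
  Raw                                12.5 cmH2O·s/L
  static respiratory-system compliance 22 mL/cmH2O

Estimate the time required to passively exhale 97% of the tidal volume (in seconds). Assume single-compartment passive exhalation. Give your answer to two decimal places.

τ = R × C = 12.5 × 22 mL/cmH2O = 12.5 × 0.022 L/cmH2O = 0.275 s.
Exhaled fraction f = 1 − e^(−t/τ) → t = −τ·ln(1 − f) = −0.275·ln(0.03) = 0.9643 s.

0.96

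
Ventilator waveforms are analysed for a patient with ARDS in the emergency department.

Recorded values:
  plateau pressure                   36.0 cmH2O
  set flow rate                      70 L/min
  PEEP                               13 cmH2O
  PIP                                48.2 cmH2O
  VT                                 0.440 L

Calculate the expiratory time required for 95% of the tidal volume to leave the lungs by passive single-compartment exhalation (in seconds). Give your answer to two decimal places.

Flow: 70 L/min ÷ 60 = 1.1667 L/s.
R = (PIP − Pplat)/V̇ = (48.2 − 36.0) / 1.1667 = 12.2/1.1667 = 10.457 cmH2O·s/L.
C = Vt/(Pplat − PEEP) = 440.0 / (36.0 − 13) = 440.0/23.0 = 19.13 mL/cmH2O.
τ = R × C = 10.457 × 0.01913 L/cmH2O = 0.2 s.
t = −τ·ln(1 − 0.95) = −0.2·ln(0.05) = 0.5991 s.

0.60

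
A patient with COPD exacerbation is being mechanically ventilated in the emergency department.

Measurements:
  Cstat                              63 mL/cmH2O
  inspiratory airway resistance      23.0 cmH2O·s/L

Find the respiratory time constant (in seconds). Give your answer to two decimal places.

τ = R × C = 23.0 × 63 mL/cmH2O = 23.0 × 0.063 L/cmH2O = 1.449 s.

1.45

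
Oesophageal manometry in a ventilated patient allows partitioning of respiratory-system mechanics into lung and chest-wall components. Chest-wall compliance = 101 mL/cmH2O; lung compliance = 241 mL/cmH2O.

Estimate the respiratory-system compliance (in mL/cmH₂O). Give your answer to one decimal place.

Lung and chest wall are elastances in series: 1/Crs = 1/CL + 1/Ccw.
1/Crs = 1/241 + 1/101 = 0.01405.
Crs = 71.174 mL/cmH2O.

71.2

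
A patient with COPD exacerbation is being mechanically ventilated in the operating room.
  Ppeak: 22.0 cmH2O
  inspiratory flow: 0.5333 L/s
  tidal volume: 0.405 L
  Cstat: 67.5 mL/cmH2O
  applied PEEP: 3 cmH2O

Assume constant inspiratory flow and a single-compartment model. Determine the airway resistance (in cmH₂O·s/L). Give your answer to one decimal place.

24.4

Equation of motion (constant flow): PIP = Vt/C + R·V̇ + PEEP.
R·V̇ = PIP − Vt/C − PEEP = 22.0 − 405/67.5 − 3 = 22.0 − 6.0 − 3 = 13.0 cmH2O.
R = 13.0 / 0.5333 = 24.377 cmH2O·s/L.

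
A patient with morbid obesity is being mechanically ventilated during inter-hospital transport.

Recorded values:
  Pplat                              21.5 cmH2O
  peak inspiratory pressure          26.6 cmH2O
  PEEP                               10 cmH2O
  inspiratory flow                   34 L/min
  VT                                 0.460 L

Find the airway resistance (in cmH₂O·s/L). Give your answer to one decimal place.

Flow: 34 L/min ÷ 60 = 0.5667 L/s.
Raw = (PIP − Pplat) / flow = (26.6 − 21.5) / 0.5667 = 5.1 / 0.5667 = 8.999 cmH2O·s/L.

9.0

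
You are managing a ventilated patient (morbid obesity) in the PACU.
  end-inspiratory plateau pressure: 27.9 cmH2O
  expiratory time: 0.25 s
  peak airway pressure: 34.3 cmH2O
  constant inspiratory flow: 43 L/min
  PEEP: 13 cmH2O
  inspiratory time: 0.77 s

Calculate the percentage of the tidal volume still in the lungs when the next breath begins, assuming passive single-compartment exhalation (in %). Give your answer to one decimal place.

Flow: 43 L/min ÷ 60 = 0.7167 L/s.
Vt = flow × Ti = 0.7167 L/s × 0.77 s × 1000 mL/L = 551.86 mL.
R = (PIP − Pplat)/V̇ = (34.3 − 27.9) / 0.7167 = 6.4/0.7167 = 8.93 cmH2O·s/L.
C = Vt/(Pplat − PEEP) = 551.86 / (27.9 − 13) = 551.86/14.9 = 37.038 mL/cmH2O.
τ = R × C = 8.93 × 0.03704 L/cmH2O = 0.3308 s.
Fraction remaining at end-expiration = e^(−Te/τ) = e^(−0.25/0.3308) = 0.4697 → 46.97%.

47.0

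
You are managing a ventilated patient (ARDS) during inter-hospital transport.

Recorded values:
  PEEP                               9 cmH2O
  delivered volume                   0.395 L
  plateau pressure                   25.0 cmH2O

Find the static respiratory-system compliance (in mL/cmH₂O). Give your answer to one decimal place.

24.7

Cstat = Vt / (Pplat − PEEP) = 395 / (25.0 − 9) = 395 / 16.0 = 24.688 mL/cmH2O.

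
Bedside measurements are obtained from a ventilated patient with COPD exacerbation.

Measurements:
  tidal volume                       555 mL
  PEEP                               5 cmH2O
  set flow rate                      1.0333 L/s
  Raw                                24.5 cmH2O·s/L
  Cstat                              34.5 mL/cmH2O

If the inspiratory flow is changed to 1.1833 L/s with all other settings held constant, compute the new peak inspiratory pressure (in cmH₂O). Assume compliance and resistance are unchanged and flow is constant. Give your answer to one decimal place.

PIP = Vt/C + R·V̇ + PEEP (constant-flow equation of motion).
Only the resistive term changes: ΔPIP = R × ΔV̇ = 24.5 × (1.1833 − 1.0333) = 24.5 × 0.15 = 3.675 cmH2O.
Original PIP = 555/34.5 + 24.5×1.0333 + 5 = 46.403 cmH2O; new PIP = 46.403 + (3.675) = 50.078 cmH2O.

50.1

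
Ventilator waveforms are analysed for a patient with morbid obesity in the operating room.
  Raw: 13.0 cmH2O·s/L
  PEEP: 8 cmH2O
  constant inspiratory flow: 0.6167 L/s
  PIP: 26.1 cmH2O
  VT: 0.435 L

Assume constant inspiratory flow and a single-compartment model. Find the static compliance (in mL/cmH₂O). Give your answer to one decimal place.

Equation of motion (constant flow): PIP = Vt/C + R·V̇ + PEEP.
Vt/C = PIP − R·V̇ − PEEP = 26.1 − 13.0×0.6167 − 8 = 26.1 − 8.017 − 8 = 10.083 cmH2O.
C = Vt / 10.083 = 435 / 10.083 = 43.142 mL/cmH2O.

43.1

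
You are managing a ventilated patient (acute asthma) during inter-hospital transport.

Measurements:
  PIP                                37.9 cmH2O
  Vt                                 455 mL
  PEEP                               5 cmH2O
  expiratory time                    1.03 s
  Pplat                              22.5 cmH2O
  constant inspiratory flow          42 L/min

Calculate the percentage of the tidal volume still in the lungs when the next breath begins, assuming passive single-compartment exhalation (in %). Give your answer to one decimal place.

16.5

Flow: 42 L/min ÷ 60 = 0.7 L/s.
R = (PIP − Pplat)/V̇ = (37.9 − 22.5) / 0.7 = 15.4/0.7 = 22.0 cmH2O·s/L.
C = Vt/(Pplat − PEEP) = 455.0 / (22.5 − 5) = 455.0/17.5 = 26.0 mL/cmH2O.
τ = R × C = 22.0 × 0.026 L/cmH2O = 0.572 s.
Fraction remaining at end-expiration = e^(−Te/τ) = e^(−1.03/0.572) = 0.1652 → 16.52%.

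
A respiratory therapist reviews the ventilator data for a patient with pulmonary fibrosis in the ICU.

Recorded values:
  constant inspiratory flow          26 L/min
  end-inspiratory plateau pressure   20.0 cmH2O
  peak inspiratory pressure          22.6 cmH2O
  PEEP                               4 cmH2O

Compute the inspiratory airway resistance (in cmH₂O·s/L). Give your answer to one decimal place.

6.0

Flow: 26 L/min ÷ 60 = 0.4333 L/s.
Raw = (PIP − Pplat) / flow = (22.6 − 20.0) / 0.4333 = 2.6 / 0.4333 = 6.0 cmH2O·s/L.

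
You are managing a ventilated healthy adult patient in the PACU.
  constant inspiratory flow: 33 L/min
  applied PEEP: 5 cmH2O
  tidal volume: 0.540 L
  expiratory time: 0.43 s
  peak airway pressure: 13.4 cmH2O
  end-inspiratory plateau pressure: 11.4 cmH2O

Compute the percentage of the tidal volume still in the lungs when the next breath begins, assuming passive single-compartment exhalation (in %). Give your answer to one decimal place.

Flow: 33 L/min ÷ 60 = 0.55 L/s.
R = (PIP − Pplat)/V̇ = (13.4 − 11.4) / 0.55 = 2.0/0.55 = 3.636 cmH2O·s/L.
C = Vt/(Pplat − PEEP) = 540.0 / (11.4 − 5) = 540.0/6.4 = 84.375 mL/cmH2O.
τ = R × C = 3.636 × 0.08438 L/cmH2O = 0.3068 s.
Fraction remaining at end-expiration = e^(−Te/τ) = e^(−0.43/0.3068) = 0.2462 → 24.62%.

24.6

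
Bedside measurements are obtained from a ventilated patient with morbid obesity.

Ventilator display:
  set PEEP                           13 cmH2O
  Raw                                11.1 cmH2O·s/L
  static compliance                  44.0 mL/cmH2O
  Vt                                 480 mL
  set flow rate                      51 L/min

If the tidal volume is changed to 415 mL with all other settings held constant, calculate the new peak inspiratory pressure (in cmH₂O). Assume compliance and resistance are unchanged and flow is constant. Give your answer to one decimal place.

Flow: 51 L/min ÷ 60 = 0.85 L/s.
PIP = Vt/C + R·V̇ + PEEP (constant-flow equation of motion).
Only the elastic term changes: ΔPIP = ΔVt / C = (415 − 480) / 44.0 = -1.477 cmH2O.
Original PIP = 480/44.0 + 11.1×0.85 + 13 = 33.344 cmH2O; new PIP = 33.344 + (-1.477) = 31.867 cmH2O.

31.9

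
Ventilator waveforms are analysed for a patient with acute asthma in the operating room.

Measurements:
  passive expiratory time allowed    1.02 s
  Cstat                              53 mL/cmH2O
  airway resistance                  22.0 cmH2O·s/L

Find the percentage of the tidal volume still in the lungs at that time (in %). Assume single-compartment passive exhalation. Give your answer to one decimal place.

τ = R × C = 22.0 × 53 mL/cmH2O = 22.0 × 0.053 L/cmH2O = 1.166 s.
Passive exhalation: V(t)/V₀ = e^(−t/τ) = e^(−1.02/1.166) = 0.417.
Fraction remaining = 0.417 → 41.7%.

41.7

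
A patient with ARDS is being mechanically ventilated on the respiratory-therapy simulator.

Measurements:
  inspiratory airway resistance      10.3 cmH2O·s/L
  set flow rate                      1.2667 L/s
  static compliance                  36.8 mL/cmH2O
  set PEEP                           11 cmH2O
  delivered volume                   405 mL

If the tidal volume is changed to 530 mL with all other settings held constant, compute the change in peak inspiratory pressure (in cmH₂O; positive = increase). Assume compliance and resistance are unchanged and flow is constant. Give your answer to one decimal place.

3.4

PIP = Vt/C + R·V̇ + PEEP (constant-flow equation of motion).
Only the elastic term changes: ΔPIP = ΔVt / C = (530 − 405) / 36.8 = 3.397 cmH2O.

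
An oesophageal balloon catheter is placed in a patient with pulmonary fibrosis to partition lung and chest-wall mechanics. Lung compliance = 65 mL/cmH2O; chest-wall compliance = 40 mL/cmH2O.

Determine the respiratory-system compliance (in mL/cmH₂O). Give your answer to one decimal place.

24.8

Lung and chest wall are elastances in series: 1/Crs = 1/CL + 1/Ccw.
1/Crs = 1/65 + 1/40 = 0.04038.
Crs = 24.765 mL/cmH2O.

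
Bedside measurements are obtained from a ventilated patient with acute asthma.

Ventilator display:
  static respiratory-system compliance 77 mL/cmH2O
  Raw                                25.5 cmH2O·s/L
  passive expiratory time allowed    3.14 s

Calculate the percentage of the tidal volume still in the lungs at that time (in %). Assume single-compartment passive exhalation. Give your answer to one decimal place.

20.2

τ = R × C = 25.5 × 77 mL/cmH2O = 25.5 × 0.077 L/cmH2O = 1.964 s.
Passive exhalation: V(t)/V₀ = e^(−t/τ) = e^(−3.14/1.964) = 0.2021.
Fraction remaining = 0.2021 → 20.21%.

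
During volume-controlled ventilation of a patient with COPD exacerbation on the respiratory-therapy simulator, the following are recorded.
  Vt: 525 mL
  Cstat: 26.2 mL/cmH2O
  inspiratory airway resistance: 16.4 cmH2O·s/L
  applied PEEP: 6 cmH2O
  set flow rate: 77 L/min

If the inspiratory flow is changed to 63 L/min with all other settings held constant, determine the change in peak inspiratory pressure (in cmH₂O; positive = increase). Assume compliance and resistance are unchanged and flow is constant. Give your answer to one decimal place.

-3.8

Flow: 77 L/min ÷ 60 = 1.2833 L/s.
New flow: 63 L/min ÷ 60 = 1.05 L/s.
PIP = Vt/C + R·V̇ + PEEP (constant-flow equation of motion).
Only the resistive term changes: ΔPIP = R × ΔV̇ = 16.4 × (1.05 − 1.2833) = 16.4 × -0.2333 = -3.826 cmH2O.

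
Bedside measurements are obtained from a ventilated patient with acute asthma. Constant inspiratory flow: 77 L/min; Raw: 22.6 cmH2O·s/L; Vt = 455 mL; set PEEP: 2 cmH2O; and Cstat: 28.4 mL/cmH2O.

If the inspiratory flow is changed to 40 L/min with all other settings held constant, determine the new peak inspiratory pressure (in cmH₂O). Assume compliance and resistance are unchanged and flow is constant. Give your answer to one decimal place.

33.1

Flow: 77 L/min ÷ 60 = 1.2833 L/s.
New flow: 40 L/min ÷ 60 = 0.6667 L/s.
PIP = Vt/C + R·V̇ + PEEP (constant-flow equation of motion).
Only the resistive term changes: ΔPIP = R × ΔV̇ = 22.6 × (0.6667 − 1.2833) = 22.6 × -0.6166 = -13.935 cmH2O.
Original PIP = 455/28.4 + 22.6×1.2833 + 2 = 47.024 cmH2O; new PIP = 47.024 + (-13.935) = 33.089 cmH2O.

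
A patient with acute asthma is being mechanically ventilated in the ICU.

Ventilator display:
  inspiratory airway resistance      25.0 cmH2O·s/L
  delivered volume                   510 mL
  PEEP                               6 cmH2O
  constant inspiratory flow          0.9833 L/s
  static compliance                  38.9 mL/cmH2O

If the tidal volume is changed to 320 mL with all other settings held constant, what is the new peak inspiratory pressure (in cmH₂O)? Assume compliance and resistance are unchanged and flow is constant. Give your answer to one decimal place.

38.8

PIP = Vt/C + R·V̇ + PEEP (constant-flow equation of motion).
Only the elastic term changes: ΔPIP = ΔVt / C = (320 − 510) / 38.9 = -4.884 cmH2O.
Original PIP = 510/38.9 + 25.0×0.9833 + 6 = 43.693 cmH2O; new PIP = 43.693 + (-4.884) = 38.809 cmH2O.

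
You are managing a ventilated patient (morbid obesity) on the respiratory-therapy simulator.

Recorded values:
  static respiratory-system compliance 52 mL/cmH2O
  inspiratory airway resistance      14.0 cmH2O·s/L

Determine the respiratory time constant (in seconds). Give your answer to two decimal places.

τ = R × C = 14.0 × 52 mL/cmH2O = 14.0 × 0.052 L/cmH2O = 0.728 s.

0.73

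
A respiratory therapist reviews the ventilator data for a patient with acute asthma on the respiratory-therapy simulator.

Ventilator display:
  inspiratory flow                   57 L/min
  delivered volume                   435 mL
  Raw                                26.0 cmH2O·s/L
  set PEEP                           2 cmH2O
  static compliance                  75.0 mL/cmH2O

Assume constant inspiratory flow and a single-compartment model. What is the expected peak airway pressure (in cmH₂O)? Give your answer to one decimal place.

32.5

Flow: 57 L/min ÷ 60 = 0.95 L/s.
Equation of motion (constant flow): PIP = Vt/C + R·V̇ + PEEP.
PIP = 435/75.0 + 26.0×0.95 + 2 = 5.8 + 24.7 + 2 = 32.5 cmH2O.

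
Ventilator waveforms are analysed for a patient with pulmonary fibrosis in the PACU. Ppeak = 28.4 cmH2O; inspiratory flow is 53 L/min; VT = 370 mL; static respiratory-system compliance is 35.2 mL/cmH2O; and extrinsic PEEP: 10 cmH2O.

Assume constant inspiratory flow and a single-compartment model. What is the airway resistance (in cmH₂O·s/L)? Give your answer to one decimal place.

8.9

Flow: 53 L/min ÷ 60 = 0.8833 L/s.
Equation of motion (constant flow): PIP = Vt/C + R·V̇ + PEEP.
R·V̇ = PIP − Vt/C − PEEP = 28.4 − 370/35.2 − 10 = 28.4 − 10.511 − 10 = 7.889 cmH2O.
R = 7.889 / 0.8833 = 8.931 cmH2O·s/L.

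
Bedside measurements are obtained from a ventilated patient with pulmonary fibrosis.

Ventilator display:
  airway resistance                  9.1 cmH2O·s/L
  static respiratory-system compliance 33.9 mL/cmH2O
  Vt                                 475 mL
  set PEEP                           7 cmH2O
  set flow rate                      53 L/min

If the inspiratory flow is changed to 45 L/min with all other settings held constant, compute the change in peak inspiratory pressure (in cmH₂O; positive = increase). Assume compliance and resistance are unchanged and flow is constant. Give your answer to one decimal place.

Flow: 53 L/min ÷ 60 = 0.8833 L/s.
New flow: 45 L/min ÷ 60 = 0.75 L/s.
PIP = Vt/C + R·V̇ + PEEP (constant-flow equation of motion).
Only the resistive term changes: ΔPIP = R × ΔV̇ = 9.1 × (0.75 − 0.8833) = 9.1 × -0.1333 = -1.213 cmH2O.

-1.2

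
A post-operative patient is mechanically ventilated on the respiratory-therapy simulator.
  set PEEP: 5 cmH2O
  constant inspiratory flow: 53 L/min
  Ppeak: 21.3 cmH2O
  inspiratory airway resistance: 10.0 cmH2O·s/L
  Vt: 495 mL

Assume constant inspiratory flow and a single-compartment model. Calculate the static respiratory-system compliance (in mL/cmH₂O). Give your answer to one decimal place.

66.3

Flow: 53 L/min ÷ 60 = 0.8833 L/s.
Equation of motion (constant flow): PIP = Vt/C + R·V̇ + PEEP.
Vt/C = PIP − R·V̇ − PEEP = 21.3 − 10.0×0.8833 − 5 = 21.3 − 8.833 − 5 = 7.467 cmH2O.
C = Vt / 7.467 = 495 / 7.467 = 66.292 mL/cmH2O.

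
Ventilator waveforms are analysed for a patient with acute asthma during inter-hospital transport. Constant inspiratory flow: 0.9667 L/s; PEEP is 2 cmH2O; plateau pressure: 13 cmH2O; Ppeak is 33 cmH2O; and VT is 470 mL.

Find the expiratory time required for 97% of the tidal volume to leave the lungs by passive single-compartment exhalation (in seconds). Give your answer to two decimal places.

3.10

R = (PIP − Pplat)/V̇ = (33 − 13) / 0.9667 = 20.0/0.9667 = 20.689 cmH2O·s/L.
C = Vt/(Pplat − PEEP) = 470.0 / (13 − 2) = 470.0/11.0 = 42.727 mL/cmH2O.
τ = R × C = 20.689 × 0.04273 L/cmH2O = 0.884 s.
t = −τ·ln(1 − 0.97) = −0.884·ln(0.03) = 3.1 s.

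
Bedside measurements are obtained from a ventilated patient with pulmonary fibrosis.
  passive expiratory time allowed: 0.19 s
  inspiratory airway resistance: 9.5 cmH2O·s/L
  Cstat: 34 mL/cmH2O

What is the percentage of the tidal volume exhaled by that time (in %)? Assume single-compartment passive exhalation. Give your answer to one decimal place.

44.5

τ = R × C = 9.5 × 34 mL/cmH2O = 9.5 × 0.034 L/cmH2O = 0.323 s.
Passive exhalation: V(t)/V₀ = e^(−t/τ) = e^(−0.19/0.323) = 0.5553.
Fraction exhaled = 1 − 0.5553 = 0.4447 → 44.47%.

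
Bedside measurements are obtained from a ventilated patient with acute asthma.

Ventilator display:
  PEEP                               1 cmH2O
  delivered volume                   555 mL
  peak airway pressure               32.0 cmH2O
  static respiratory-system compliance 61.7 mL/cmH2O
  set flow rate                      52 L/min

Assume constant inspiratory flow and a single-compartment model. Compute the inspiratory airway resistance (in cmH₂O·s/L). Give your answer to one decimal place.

25.4

Flow: 52 L/min ÷ 60 = 0.8667 L/s.
Equation of motion (constant flow): PIP = Vt/C + R·V̇ + PEEP.
R·V̇ = PIP − Vt/C − PEEP = 32.0 − 555/61.7 − 1 = 32.0 − 8.995 − 1 = 22.005 cmH2O.
R = 22.005 / 0.8667 = 25.389 cmH2O·s/L.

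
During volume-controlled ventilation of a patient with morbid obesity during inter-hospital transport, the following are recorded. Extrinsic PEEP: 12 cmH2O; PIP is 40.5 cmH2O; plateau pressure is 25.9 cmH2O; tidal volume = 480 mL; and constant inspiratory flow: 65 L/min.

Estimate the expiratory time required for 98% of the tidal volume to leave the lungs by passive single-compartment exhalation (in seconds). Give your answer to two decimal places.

Flow: 65 L/min ÷ 60 = 1.0833 L/s.
R = (PIP − Pplat)/V̇ = (40.5 − 25.9) / 1.0833 = 14.6/1.0833 = 13.477 cmH2O·s/L.
C = Vt/(Pplat − PEEP) = 480.0 / (25.9 − 12) = 480.0/13.9 = 34.532 mL/cmH2O.
τ = R × C = 13.477 × 0.03453 L/cmH2O = 0.4654 s.
t = −τ·ln(1 − 0.98) = −0.4654·ln(0.02) = 1.821 s.

1.82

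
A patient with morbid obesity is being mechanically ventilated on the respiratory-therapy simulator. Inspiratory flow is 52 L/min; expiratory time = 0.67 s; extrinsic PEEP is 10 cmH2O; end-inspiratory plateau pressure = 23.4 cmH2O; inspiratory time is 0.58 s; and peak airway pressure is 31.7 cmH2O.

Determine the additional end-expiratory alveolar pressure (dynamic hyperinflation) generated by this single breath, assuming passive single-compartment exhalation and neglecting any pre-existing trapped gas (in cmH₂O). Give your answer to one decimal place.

2.1

Flow: 52 L/min ÷ 60 = 0.8667 L/s.
Vt = flow × Ti = 0.8667 L/s × 0.58 s × 1000 mL/L = 502.69 mL.
R = (PIP − Pplat)/V̇ = (31.7 − 23.4) / 0.8667 = 8.3/0.8667 = 9.577 cmH2O·s/L.
C = Vt/(Pplat − PEEP) = 502.69 / (23.4 − 10) = 502.69/13.4 = 37.514 mL/cmH2O.
τ = R × C = 9.577 × 0.03751 L/cmH2O = 0.3592 s.
Fraction remaining = e^(−Te/τ) = e^(−0.67/0.3592) = 0.1549; trapped volume = 502.69 × 0.1549 = 77.867 mL.
Additional alveolar pressure from trapping ≈ V_trapped / C = 77.867 / 37.514 = 2.076 cmH2O.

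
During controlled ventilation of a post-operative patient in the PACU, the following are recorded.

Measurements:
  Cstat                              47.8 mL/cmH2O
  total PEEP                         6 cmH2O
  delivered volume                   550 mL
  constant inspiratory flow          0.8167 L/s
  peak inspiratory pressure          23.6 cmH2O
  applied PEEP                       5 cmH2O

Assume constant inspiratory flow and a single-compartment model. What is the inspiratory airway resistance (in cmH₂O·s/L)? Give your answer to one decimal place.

7.5

Total PEEP = 6 cmH2O (set 5 + intrinsic 1); this is the baseline alveolar pressure.
Equation of motion (constant flow): PIP = Vt/C + R·V̇ + PEEP.
R·V̇ = PIP − Vt/C − PEEP = 23.6 − 550/47.8 − 6 = 23.6 − 11.506 − 6 = 6.094 cmH2O.
R = 6.094 / 0.8167 = 7.462 cmH2O·s/L.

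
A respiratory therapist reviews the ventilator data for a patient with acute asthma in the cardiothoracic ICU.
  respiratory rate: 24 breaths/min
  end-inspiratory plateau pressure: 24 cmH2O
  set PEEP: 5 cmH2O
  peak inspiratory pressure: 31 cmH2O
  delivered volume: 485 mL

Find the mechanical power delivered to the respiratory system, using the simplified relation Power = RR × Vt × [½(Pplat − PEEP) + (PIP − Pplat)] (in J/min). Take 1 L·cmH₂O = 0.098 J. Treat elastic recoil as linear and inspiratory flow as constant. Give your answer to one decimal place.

18.8

Per-breath work = Vt × [½(Pplat−PEEP) + (PIP−Pplat)] = 0.485 × [0.5×19.0 + 7.0] = 0.485 × 16.5 = 8.003 L·cmH2O.
Power = 24 × 8.003 = 192.07 L·cmH2O/min.
× 0.098 J/(L·cmH2O) → 18.823 J/min.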